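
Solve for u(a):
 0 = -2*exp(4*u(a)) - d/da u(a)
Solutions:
 u(a) = log(-I*(1/(C1 + 8*a))^(1/4))
 u(a) = log(I*(1/(C1 + 8*a))^(1/4))
 u(a) = log(-(1/(C1 + 8*a))^(1/4))
 u(a) = log(1/(C1 + 8*a))/4


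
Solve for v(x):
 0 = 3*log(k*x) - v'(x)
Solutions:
 v(x) = C1 + 3*x*log(k*x) - 3*x


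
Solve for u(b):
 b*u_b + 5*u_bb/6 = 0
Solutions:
 u(b) = C1 + C2*erf(sqrt(15)*b/5)


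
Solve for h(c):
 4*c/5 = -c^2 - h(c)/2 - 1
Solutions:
 h(c) = -2*c^2 - 8*c/5 - 2


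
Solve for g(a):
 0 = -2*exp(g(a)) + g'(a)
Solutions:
 g(a) = log(-1/(C1 + 2*a))


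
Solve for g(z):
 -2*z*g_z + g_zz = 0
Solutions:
 g(z) = C1 + C2*erfi(z)


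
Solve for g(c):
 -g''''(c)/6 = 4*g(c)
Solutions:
 g(c) = (C1*sin(6^(1/4)*c) + C2*cos(6^(1/4)*c))*exp(-6^(1/4)*c) + (C3*sin(6^(1/4)*c) + C4*cos(6^(1/4)*c))*exp(6^(1/4)*c)


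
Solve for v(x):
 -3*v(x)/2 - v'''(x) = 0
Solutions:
 v(x) = C3*exp(-2^(2/3)*3^(1/3)*x/2) + (C1*sin(2^(2/3)*3^(5/6)*x/4) + C2*cos(2^(2/3)*3^(5/6)*x/4))*exp(2^(2/3)*3^(1/3)*x/4)


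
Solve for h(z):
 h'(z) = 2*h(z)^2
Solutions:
 h(z) = -1/(C1 + 2*z)


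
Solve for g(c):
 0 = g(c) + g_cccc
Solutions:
 g(c) = (C1*sin(sqrt(2)*c/2) + C2*cos(sqrt(2)*c/2))*exp(-sqrt(2)*c/2) + (C3*sin(sqrt(2)*c/2) + C4*cos(sqrt(2)*c/2))*exp(sqrt(2)*c/2)


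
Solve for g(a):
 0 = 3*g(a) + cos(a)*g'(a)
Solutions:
 g(a) = C1*(sin(a) - 1)^(3/2)/(sin(a) + 1)^(3/2)


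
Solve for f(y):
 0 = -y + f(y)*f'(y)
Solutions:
 f(y) = -sqrt(C1 + y^2)
 f(y) = sqrt(C1 + y^2)


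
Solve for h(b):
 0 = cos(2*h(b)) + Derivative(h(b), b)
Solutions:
 h(b) = -asin((C1 + exp(4*b))/(C1 - exp(4*b)))/2 + pi/2
 h(b) = asin((C1 + exp(4*b))/(C1 - exp(4*b)))/2


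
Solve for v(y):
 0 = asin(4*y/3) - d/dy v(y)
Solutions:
 v(y) = C1 + y*asin(4*y/3) + sqrt(9 - 16*y^2)/4


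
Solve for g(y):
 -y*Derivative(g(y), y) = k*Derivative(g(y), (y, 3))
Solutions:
 g(y) = C1 + Integral(C2*airyai(y*(-1/k)^(1/3)) + C3*airybi(y*(-1/k)^(1/3)), y)


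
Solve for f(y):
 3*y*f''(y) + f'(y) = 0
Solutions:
 f(y) = C1 + C2*y^(2/3)


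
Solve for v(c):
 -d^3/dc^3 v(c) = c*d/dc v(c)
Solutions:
 v(c) = C1 + Integral(C2*airyai(-c) + C3*airybi(-c), c)


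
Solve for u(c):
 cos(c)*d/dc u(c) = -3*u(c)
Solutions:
 u(c) = C1*(sin(c) - 1)^(3/2)/(sin(c) + 1)^(3/2)


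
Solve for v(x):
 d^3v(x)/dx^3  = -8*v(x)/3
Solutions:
 v(x) = C3*exp(-2*3^(2/3)*x/3) + (C1*sin(3^(1/6)*x) + C2*cos(3^(1/6)*x))*exp(3^(2/3)*x/3)


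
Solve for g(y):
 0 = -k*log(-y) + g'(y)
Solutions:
 g(y) = C1 + k*y*log(-y) - k*y


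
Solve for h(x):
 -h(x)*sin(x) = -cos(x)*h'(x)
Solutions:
 h(x) = C1/cos(x)


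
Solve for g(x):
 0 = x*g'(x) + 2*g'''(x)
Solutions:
 g(x) = C1 + Integral(C2*airyai(-2^(2/3)*x/2) + C3*airybi(-2^(2/3)*x/2), x)


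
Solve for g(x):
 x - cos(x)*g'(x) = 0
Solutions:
 g(x) = C1 + Integral(x/cos(x), x)


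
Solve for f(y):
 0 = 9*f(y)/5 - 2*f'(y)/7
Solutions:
 f(y) = C1*exp(63*y/10)


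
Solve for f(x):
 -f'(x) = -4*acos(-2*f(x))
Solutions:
 Integral(1/acos(-2*_y), (_y, f(x))) = C1 + 4*x


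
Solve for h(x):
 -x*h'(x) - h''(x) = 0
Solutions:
 h(x) = C1 + C2*erf(sqrt(2)*x/2)


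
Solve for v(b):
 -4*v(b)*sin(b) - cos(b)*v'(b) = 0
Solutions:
 v(b) = C1*cos(b)^4


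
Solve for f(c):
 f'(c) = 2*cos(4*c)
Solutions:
 f(c) = C1 + sin(4*c)/2


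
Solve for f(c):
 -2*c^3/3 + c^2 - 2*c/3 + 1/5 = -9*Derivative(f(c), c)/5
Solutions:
 f(c) = C1 + 5*c^4/54 - 5*c^3/27 + 5*c^2/27 - c/9


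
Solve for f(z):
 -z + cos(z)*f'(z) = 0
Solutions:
 f(z) = C1 + Integral(z/cos(z), z)


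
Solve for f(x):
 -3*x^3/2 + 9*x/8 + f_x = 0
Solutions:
 f(x) = C1 + 3*x^4/8 - 9*x^2/16


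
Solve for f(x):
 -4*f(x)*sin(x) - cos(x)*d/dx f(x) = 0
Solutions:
 f(x) = C1*cos(x)^4


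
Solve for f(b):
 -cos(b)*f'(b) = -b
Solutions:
 f(b) = C1 + Integral(b/cos(b), b)


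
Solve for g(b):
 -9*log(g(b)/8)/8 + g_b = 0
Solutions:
 8*Integral(1/(-log(_y) + 3*log(2)), (_y, g(b)))/9 = C1 - b


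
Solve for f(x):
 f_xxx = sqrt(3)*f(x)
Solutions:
 f(x) = C3*exp(3^(1/6)*x) + (C1*sin(3^(2/3)*x/2) + C2*cos(3^(2/3)*x/2))*exp(-3^(1/6)*x/2)


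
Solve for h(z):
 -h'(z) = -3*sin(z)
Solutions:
 h(z) = C1 - 3*cos(z)


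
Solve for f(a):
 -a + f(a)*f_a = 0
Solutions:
 f(a) = -sqrt(C1 + a^2)
 f(a) = sqrt(C1 + a^2)


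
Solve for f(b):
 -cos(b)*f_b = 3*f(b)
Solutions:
 f(b) = C1*(sin(b) - 1)^(3/2)/(sin(b) + 1)^(3/2)


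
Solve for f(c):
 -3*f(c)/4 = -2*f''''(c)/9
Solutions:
 f(c) = C1*exp(-2^(1/4)*3^(3/4)*c/2) + C2*exp(2^(1/4)*3^(3/4)*c/2) + C3*sin(2^(1/4)*3^(3/4)*c/2) + C4*cos(2^(1/4)*3^(3/4)*c/2)


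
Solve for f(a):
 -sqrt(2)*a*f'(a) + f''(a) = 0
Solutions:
 f(a) = C1 + C2*erfi(2^(3/4)*a/2)


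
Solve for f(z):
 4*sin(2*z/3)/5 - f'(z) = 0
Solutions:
 f(z) = C1 - 6*cos(2*z/3)/5


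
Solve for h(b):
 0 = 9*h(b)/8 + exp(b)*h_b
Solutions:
 h(b) = C1*exp(9*exp(-b)/8)


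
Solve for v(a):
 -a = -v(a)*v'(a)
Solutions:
 v(a) = -sqrt(C1 + a^2)
 v(a) = sqrt(C1 + a^2)


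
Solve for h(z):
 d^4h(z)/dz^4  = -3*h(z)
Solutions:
 h(z) = (C1*sin(sqrt(2)*3^(1/4)*z/2) + C2*cos(sqrt(2)*3^(1/4)*z/2))*exp(-sqrt(2)*3^(1/4)*z/2) + (C3*sin(sqrt(2)*3^(1/4)*z/2) + C4*cos(sqrt(2)*3^(1/4)*z/2))*exp(sqrt(2)*3^(1/4)*z/2)


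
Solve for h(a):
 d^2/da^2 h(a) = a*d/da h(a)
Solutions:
 h(a) = C1 + C2*erfi(sqrt(2)*a/2)


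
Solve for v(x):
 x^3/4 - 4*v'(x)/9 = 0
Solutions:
 v(x) = C1 + 9*x^4/64


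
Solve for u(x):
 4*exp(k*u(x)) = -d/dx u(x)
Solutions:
 u(x) = Piecewise((log(1/(C1*k + 4*k*x))/k, Ne(k, 0)), (nan, True))
 u(x) = Piecewise((C1 - 4*x, Eq(k, 0)), (nan, True))


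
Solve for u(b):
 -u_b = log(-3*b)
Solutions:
 u(b) = C1 - b*log(-b) + b*(1 - log(3))


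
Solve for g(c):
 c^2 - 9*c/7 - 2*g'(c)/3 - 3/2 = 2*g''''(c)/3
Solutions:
 g(c) = C1 + C4*exp(-c) + c^3/2 - 27*c^2/28 - 9*c/4 + (C2*sin(sqrt(3)*c/2) + C3*cos(sqrt(3)*c/2))*exp(c/2)


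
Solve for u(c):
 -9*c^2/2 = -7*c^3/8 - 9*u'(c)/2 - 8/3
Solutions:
 u(c) = C1 - 7*c^4/144 + c^3/3 - 16*c/27


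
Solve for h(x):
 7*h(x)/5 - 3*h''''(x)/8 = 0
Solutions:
 h(x) = C1*exp(-15^(3/4)*56^(1/4)*x/15) + C2*exp(15^(3/4)*56^(1/4)*x/15) + C3*sin(15^(3/4)*56^(1/4)*x/15) + C4*cos(15^(3/4)*56^(1/4)*x/15)


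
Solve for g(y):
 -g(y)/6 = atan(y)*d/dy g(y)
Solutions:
 g(y) = C1*exp(-Integral(1/atan(y), y)/6)


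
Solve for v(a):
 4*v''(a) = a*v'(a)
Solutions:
 v(a) = C1 + C2*erfi(sqrt(2)*a/4)


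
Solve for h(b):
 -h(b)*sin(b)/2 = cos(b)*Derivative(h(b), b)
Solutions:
 h(b) = C1*sqrt(cos(b))


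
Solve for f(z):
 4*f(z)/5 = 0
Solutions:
 f(z) = 0


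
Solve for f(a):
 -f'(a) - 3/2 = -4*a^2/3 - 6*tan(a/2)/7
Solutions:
 f(a) = C1 + 4*a^3/9 - 3*a/2 - 12*log(cos(a/2))/7


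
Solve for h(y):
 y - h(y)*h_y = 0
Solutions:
 h(y) = -sqrt(C1 + y^2)
 h(y) = sqrt(C1 + y^2)


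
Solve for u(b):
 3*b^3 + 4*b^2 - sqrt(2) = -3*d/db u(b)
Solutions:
 u(b) = C1 - b^4/4 - 4*b^3/9 + sqrt(2)*b/3


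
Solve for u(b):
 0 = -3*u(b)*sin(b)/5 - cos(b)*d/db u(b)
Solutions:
 u(b) = C1*cos(b)^(3/5)


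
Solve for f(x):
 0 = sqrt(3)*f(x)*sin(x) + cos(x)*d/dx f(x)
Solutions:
 f(x) = C1*cos(x)^(sqrt(3))


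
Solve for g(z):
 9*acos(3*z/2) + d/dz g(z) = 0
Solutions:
 g(z) = C1 - 9*z*acos(3*z/2) + 3*sqrt(4 - 9*z^2)


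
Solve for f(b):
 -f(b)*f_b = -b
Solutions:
 f(b) = -sqrt(C1 + b^2)
 f(b) = sqrt(C1 + b^2)


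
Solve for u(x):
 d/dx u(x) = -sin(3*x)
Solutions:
 u(x) = C1 + cos(3*x)/3


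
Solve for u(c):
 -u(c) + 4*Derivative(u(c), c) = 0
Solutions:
 u(c) = C1*exp(c/4)


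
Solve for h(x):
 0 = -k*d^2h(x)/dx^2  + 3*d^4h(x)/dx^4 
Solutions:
 h(x) = C1 + C2*x + C3*exp(-sqrt(3)*sqrt(k)*x/3) + C4*exp(sqrt(3)*sqrt(k)*x/3)


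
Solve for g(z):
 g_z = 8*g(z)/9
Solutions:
 g(z) = C1*exp(8*z/9)


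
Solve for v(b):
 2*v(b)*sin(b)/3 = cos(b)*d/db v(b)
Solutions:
 v(b) = C1/cos(b)^(2/3)


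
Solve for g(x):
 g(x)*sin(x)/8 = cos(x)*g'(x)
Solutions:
 g(x) = C1/cos(x)^(1/8)


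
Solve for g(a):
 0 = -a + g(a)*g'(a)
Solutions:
 g(a) = -sqrt(C1 + a^2)
 g(a) = sqrt(C1 + a^2)


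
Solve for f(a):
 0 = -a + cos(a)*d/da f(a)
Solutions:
 f(a) = C1 + Integral(a/cos(a), a)


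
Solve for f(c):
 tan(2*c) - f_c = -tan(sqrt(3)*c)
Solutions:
 f(c) = C1 - log(cos(2*c))/2 - sqrt(3)*log(cos(sqrt(3)*c))/3


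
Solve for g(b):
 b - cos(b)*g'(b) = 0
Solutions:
 g(b) = C1 + Integral(b/cos(b), b)


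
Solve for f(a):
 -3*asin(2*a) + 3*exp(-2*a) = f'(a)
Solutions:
 f(a) = C1 - 3*a*asin(2*a) - 3*sqrt(1 - 4*a^2)/2 - 3*exp(-2*a)/2


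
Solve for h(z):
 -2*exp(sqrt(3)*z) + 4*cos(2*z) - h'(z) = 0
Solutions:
 h(z) = C1 - 2*sqrt(3)*exp(sqrt(3)*z)/3 + 2*sin(2*z)


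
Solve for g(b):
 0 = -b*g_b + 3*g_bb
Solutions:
 g(b) = C1 + C2*erfi(sqrt(6)*b/6)


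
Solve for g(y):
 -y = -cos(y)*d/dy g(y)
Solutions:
 g(y) = C1 + Integral(y/cos(y), y)


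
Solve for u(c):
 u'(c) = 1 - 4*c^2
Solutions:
 u(c) = C1 - 4*c^3/3 + c


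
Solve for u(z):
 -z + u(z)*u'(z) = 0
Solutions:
 u(z) = -sqrt(C1 + z^2)
 u(z) = sqrt(C1 + z^2)


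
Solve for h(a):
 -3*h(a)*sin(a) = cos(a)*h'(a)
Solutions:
 h(a) = C1*cos(a)^3


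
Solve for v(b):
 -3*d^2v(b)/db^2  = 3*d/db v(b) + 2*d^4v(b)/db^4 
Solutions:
 v(b) = C1 + C2*exp(-2^(1/3)*b*(-(3 + sqrt(11))^(1/3) + 2^(1/3)/(3 + sqrt(11))^(1/3))/4)*sin(2^(1/3)*sqrt(3)*b*(2^(1/3)/(3 + sqrt(11))^(1/3) + (3 + sqrt(11))^(1/3))/4) + C3*exp(-2^(1/3)*b*(-(3 + sqrt(11))^(1/3) + 2^(1/3)/(3 + sqrt(11))^(1/3))/4)*cos(2^(1/3)*sqrt(3)*b*(2^(1/3)/(3 + sqrt(11))^(1/3) + (3 + sqrt(11))^(1/3))/4) + C4*exp(2^(1/3)*b*(-(3 + sqrt(11))^(1/3) + 2^(1/3)/(3 + sqrt(11))^(1/3))/2)


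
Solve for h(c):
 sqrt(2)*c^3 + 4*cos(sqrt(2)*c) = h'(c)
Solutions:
 h(c) = C1 + sqrt(2)*c^4/4 + 2*sqrt(2)*sin(sqrt(2)*c)


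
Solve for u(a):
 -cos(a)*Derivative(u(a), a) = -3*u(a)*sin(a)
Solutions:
 u(a) = C1/cos(a)^3


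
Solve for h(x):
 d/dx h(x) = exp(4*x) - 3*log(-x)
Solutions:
 h(x) = C1 - 3*x*log(-x) + 3*x + exp(4*x)/4


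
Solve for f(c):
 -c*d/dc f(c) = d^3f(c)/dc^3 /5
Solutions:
 f(c) = C1 + Integral(C2*airyai(-5^(1/3)*c) + C3*airybi(-5^(1/3)*c), c)


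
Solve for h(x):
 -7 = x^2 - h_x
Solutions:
 h(x) = C1 + x^3/3 + 7*x


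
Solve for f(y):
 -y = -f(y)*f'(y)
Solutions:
 f(y) = -sqrt(C1 + y^2)
 f(y) = sqrt(C1 + y^2)


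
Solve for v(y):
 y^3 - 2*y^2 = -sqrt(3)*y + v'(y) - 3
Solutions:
 v(y) = C1 + y^4/4 - 2*y^3/3 + sqrt(3)*y^2/2 + 3*y


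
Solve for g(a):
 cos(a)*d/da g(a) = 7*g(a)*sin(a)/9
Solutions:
 g(a) = C1/cos(a)^(7/9)


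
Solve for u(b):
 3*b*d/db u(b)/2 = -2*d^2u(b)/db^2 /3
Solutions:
 u(b) = C1 + C2*erf(3*sqrt(2)*b/4)


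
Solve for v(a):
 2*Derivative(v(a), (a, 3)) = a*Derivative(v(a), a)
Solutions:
 v(a) = C1 + Integral(C2*airyai(2^(2/3)*a/2) + C3*airybi(2^(2/3)*a/2), a)


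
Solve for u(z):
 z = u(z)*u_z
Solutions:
 u(z) = -sqrt(C1 + z^2)
 u(z) = sqrt(C1 + z^2)


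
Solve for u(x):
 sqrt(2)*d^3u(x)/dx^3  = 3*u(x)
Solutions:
 u(x) = C3*exp(2^(5/6)*3^(1/3)*x/2) + (C1*sin(6^(5/6)*x/4) + C2*cos(6^(5/6)*x/4))*exp(-2^(5/6)*3^(1/3)*x/4)


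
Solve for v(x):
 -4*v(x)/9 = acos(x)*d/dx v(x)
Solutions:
 v(x) = C1*exp(-4*Integral(1/acos(x), x)/9)


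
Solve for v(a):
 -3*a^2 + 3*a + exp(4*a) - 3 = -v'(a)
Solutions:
 v(a) = C1 + a^3 - 3*a^2/2 + 3*a - exp(4*a)/4


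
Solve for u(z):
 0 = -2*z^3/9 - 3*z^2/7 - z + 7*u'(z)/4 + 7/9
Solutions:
 u(z) = C1 + 2*z^4/63 + 4*z^3/49 + 2*z^2/7 - 4*z/9


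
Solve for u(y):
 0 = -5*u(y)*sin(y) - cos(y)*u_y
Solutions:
 u(y) = C1*cos(y)^5


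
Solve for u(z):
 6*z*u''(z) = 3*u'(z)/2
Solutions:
 u(z) = C1 + C2*z^(5/4)


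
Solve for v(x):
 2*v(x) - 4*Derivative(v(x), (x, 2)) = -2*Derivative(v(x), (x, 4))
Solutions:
 v(x) = (C1 + C2*x)*exp(-x) + (C3 + C4*x)*exp(x)


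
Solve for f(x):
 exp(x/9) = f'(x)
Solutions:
 f(x) = C1 + 9*exp(x/9)


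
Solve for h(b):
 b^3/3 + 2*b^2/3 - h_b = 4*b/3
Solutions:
 h(b) = C1 + b^4/12 + 2*b^3/9 - 2*b^2/3


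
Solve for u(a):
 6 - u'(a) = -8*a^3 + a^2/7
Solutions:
 u(a) = C1 + 2*a^4 - a^3/21 + 6*a


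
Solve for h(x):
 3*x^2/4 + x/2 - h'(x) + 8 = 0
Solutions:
 h(x) = C1 + x^3/4 + x^2/4 + 8*x


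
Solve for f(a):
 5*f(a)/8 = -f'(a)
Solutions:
 f(a) = C1*exp(-5*a/8)


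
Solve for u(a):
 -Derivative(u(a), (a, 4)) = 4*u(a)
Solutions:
 u(a) = (C1*sin(a) + C2*cos(a))*exp(-a) + (C3*sin(a) + C4*cos(a))*exp(a)


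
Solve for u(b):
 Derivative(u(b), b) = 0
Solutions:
 u(b) = C1


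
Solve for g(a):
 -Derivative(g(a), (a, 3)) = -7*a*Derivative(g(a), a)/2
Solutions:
 g(a) = C1 + Integral(C2*airyai(2^(2/3)*7^(1/3)*a/2) + C3*airybi(2^(2/3)*7^(1/3)*a/2), a)


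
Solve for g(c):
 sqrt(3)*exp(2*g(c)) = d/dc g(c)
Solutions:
 g(c) = log(-sqrt(-1/(C1 + sqrt(3)*c))) - log(2)/2
 g(c) = log(-1/(C1 + sqrt(3)*c))/2 - log(2)/2


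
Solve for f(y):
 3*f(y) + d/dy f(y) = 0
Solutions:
 f(y) = C1*exp(-3*y)


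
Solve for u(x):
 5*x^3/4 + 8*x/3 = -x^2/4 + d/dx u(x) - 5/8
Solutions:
 u(x) = C1 + 5*x^4/16 + x^3/12 + 4*x^2/3 + 5*x/8


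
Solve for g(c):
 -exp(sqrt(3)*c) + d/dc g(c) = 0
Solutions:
 g(c) = C1 + sqrt(3)*exp(sqrt(3)*c)/3


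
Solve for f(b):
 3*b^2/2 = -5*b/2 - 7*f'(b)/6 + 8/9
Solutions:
 f(b) = C1 - 3*b^3/7 - 15*b^2/14 + 16*b/21


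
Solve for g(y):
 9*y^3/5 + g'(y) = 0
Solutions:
 g(y) = C1 - 9*y^4/20


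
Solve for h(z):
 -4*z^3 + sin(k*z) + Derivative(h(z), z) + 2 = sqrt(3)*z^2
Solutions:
 h(z) = C1 + z^4 + sqrt(3)*z^3/3 - 2*z + cos(k*z)/k


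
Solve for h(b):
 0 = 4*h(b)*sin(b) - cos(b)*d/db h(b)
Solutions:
 h(b) = C1/cos(b)^4


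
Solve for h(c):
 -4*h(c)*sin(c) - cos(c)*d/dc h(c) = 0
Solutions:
 h(c) = C1*cos(c)^4


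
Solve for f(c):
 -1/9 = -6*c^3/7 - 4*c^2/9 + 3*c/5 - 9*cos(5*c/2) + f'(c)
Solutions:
 f(c) = C1 + 3*c^4/14 + 4*c^3/27 - 3*c^2/10 - c/9 + 18*sin(5*c/2)/5


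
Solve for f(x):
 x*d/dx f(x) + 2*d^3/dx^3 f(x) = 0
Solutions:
 f(x) = C1 + Integral(C2*airyai(-2^(2/3)*x/2) + C3*airybi(-2^(2/3)*x/2), x)


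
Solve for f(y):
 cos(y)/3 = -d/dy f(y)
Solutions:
 f(y) = C1 - sin(y)/3


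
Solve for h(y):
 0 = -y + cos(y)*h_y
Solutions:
 h(y) = C1 + Integral(y/cos(y), y)


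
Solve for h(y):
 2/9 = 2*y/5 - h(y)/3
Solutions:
 h(y) = 6*y/5 - 2/3


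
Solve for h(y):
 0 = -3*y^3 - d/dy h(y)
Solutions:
 h(y) = C1 - 3*y^4/4


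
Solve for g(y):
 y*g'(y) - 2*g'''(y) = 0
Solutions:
 g(y) = C1 + Integral(C2*airyai(2^(2/3)*y/2) + C3*airybi(2^(2/3)*y/2), y)


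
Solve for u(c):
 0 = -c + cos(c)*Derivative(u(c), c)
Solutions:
 u(c) = C1 + Integral(c/cos(c), c)


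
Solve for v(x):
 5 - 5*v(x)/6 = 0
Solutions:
 v(x) = 6


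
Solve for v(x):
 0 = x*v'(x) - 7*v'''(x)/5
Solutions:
 v(x) = C1 + Integral(C2*airyai(5^(1/3)*7^(2/3)*x/7) + C3*airybi(5^(1/3)*7^(2/3)*x/7), x)


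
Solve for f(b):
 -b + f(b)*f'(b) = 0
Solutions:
 f(b) = -sqrt(C1 + b^2)
 f(b) = sqrt(C1 + b^2)


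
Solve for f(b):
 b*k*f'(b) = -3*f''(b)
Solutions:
 f(b) = Piecewise((-sqrt(6)*sqrt(pi)*C1*erf(sqrt(6)*b*sqrt(k)/6)/(2*sqrt(k)) - C2, (k > 0) | (k < 0)), (-C1*b - C2, True))


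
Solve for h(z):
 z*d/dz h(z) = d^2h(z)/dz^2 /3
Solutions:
 h(z) = C1 + C2*erfi(sqrt(6)*z/2)


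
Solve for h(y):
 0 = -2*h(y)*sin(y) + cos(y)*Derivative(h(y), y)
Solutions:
 h(y) = C1/cos(y)^2


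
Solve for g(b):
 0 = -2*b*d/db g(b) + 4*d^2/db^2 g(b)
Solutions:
 g(b) = C1 + C2*erfi(b/2)


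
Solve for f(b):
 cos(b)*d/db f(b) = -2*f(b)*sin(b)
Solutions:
 f(b) = C1*cos(b)^2


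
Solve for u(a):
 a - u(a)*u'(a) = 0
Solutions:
 u(a) = -sqrt(C1 + a^2)
 u(a) = sqrt(C1 + a^2)


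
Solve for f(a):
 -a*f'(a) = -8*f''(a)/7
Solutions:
 f(a) = C1 + C2*erfi(sqrt(7)*a/4)


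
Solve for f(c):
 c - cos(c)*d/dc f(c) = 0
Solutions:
 f(c) = C1 + Integral(c/cos(c), c)


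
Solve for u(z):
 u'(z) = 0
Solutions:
 u(z) = C1


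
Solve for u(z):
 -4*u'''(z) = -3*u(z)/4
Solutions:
 u(z) = C3*exp(2^(2/3)*3^(1/3)*z/4) + (C1*sin(2^(2/3)*3^(5/6)*z/8) + C2*cos(2^(2/3)*3^(5/6)*z/8))*exp(-2^(2/3)*3^(1/3)*z/8)


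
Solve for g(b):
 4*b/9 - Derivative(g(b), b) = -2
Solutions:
 g(b) = C1 + 2*b^2/9 + 2*b


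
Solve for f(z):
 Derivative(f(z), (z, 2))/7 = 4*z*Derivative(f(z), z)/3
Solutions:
 f(z) = C1 + C2*erfi(sqrt(42)*z/3)


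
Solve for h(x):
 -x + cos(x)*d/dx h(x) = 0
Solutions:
 h(x) = C1 + Integral(x/cos(x), x)


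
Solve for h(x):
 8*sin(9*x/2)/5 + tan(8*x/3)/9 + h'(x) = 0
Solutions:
 h(x) = C1 + log(cos(8*x/3))/24 + 16*cos(9*x/2)/45


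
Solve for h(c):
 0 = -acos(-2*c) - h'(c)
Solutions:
 h(c) = C1 - c*acos(-2*c) - sqrt(1 - 4*c^2)/2


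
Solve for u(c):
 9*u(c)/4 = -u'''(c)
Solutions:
 u(c) = C3*exp(-2^(1/3)*3^(2/3)*c/2) + (C1*sin(3*2^(1/3)*3^(1/6)*c/4) + C2*cos(3*2^(1/3)*3^(1/6)*c/4))*exp(2^(1/3)*3^(2/3)*c/4)


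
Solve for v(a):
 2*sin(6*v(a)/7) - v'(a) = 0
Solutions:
 -2*a + 7*log(cos(6*v(a)/7) - 1)/12 - 7*log(cos(6*v(a)/7) + 1)/12 = C1


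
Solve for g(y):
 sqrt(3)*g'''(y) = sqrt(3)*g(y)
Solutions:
 g(y) = C3*exp(y) + (C1*sin(sqrt(3)*y/2) + C2*cos(sqrt(3)*y/2))*exp(-y/2)


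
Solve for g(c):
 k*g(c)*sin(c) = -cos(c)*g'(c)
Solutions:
 g(c) = C1*exp(k*log(cos(c)))


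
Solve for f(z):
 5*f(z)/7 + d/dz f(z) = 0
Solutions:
 f(z) = C1*exp(-5*z/7)


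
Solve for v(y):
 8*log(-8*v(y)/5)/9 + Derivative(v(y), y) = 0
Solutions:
 9*Integral(1/(log(-_y) - log(5) + 3*log(2)), (_y, v(y)))/8 = C1 - y


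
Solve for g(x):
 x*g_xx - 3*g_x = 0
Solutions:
 g(x) = C1 + C2*x^4


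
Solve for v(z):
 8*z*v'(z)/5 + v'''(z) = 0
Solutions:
 v(z) = C1 + Integral(C2*airyai(-2*5^(2/3)*z/5) + C3*airybi(-2*5^(2/3)*z/5), z)


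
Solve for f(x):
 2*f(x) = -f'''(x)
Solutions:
 f(x) = C3*exp(-2^(1/3)*x) + (C1*sin(2^(1/3)*sqrt(3)*x/2) + C2*cos(2^(1/3)*sqrt(3)*x/2))*exp(2^(1/3)*x/2)


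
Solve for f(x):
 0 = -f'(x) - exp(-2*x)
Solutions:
 f(x) = C1 + exp(-2*x)/2


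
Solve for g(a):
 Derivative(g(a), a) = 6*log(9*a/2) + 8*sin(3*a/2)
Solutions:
 g(a) = C1 + 6*a*log(a) - 6*a - 6*a*log(2) + 12*a*log(3) - 16*cos(3*a/2)/3


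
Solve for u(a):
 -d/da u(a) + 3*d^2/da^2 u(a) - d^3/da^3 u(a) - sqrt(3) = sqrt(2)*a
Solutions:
 u(a) = C1 + C2*exp(a*(3 - sqrt(5))/2) + C3*exp(a*(sqrt(5) + 3)/2) - sqrt(2)*a^2/2 - 3*sqrt(2)*a - sqrt(3)*a


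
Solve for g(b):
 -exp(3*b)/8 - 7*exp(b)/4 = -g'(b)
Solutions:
 g(b) = C1 + exp(3*b)/24 + 7*exp(b)/4


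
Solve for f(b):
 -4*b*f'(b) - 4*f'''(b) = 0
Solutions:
 f(b) = C1 + Integral(C2*airyai(-b) + C3*airybi(-b), b)


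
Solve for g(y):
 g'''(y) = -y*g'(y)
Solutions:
 g(y) = C1 + Integral(C2*airyai(-y) + C3*airybi(-y), y)


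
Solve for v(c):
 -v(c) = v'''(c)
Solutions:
 v(c) = C3*exp(-c) + (C1*sin(sqrt(3)*c/2) + C2*cos(sqrt(3)*c/2))*exp(c/2)


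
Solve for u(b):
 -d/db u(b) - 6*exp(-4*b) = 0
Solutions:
 u(b) = C1 + 3*exp(-4*b)/2


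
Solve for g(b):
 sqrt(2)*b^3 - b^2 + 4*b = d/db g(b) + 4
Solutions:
 g(b) = C1 + sqrt(2)*b^4/4 - b^3/3 + 2*b^2 - 4*b


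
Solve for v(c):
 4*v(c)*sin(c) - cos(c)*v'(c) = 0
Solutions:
 v(c) = C1/cos(c)^4


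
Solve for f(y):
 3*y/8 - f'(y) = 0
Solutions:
 f(y) = C1 + 3*y^2/16


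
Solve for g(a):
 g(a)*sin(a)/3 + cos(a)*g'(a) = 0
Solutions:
 g(a) = C1*cos(a)^(1/3)


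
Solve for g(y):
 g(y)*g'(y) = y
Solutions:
 g(y) = -sqrt(C1 + y^2)
 g(y) = sqrt(C1 + y^2)


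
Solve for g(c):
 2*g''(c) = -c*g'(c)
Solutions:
 g(c) = C1 + C2*erf(c/2)


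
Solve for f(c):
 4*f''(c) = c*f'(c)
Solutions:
 f(c) = C1 + C2*erfi(sqrt(2)*c/4)


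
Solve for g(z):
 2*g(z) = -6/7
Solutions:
 g(z) = -3/7


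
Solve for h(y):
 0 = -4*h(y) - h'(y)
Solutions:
 h(y) = C1*exp(-4*y)


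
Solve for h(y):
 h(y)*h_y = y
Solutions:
 h(y) = -sqrt(C1 + y^2)
 h(y) = sqrt(C1 + y^2)


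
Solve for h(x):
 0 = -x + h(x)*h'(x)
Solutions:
 h(x) = -sqrt(C1 + x^2)
 h(x) = sqrt(C1 + x^2)


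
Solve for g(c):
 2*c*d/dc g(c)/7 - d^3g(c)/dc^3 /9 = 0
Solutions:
 g(c) = C1 + Integral(C2*airyai(18^(1/3)*7^(2/3)*c/7) + C3*airybi(18^(1/3)*7^(2/3)*c/7), c)


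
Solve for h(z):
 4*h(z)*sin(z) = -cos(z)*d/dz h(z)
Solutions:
 h(z) = C1*cos(z)^4


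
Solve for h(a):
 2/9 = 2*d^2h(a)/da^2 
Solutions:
 h(a) = C1 + C2*a + a^2/18


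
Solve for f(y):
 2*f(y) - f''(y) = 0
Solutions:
 f(y) = C1*exp(-sqrt(2)*y) + C2*exp(sqrt(2)*y)


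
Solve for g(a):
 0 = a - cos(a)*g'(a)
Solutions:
 g(a) = C1 + Integral(a/cos(a), a)


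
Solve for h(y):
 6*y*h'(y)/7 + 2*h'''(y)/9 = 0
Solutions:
 h(y) = C1 + Integral(C2*airyai(-3*7^(2/3)*y/7) + C3*airybi(-3*7^(2/3)*y/7), y)


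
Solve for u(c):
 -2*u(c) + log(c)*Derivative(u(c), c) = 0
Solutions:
 u(c) = C1*exp(2*li(c))


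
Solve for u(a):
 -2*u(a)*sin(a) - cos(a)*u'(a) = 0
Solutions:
 u(a) = C1*cos(a)^2


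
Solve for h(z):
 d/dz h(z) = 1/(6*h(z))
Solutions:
 h(z) = -sqrt(C1 + 3*z)/3
 h(z) = sqrt(C1 + 3*z)/3


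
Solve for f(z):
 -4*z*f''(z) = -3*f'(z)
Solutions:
 f(z) = C1 + C2*z^(7/4)


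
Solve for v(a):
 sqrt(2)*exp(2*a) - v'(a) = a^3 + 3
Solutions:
 v(a) = C1 - a^4/4 - 3*a + sqrt(2)*exp(2*a)/2


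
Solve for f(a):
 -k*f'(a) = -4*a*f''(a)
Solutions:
 f(a) = C1 + a^(re(k)/4 + 1)*(C2*sin(log(a)*Abs(im(k))/4) + C3*cos(log(a)*im(k)/4))


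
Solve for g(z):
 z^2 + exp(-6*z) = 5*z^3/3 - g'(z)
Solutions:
 g(z) = C1 + 5*z^4/12 - z^3/3 + exp(-6*z)/6


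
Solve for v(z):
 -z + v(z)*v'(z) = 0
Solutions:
 v(z) = -sqrt(C1 + z^2)
 v(z) = sqrt(C1 + z^2)


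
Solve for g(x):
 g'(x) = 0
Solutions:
 g(x) = C1


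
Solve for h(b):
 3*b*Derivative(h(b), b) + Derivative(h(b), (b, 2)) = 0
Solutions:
 h(b) = C1 + C2*erf(sqrt(6)*b/2)


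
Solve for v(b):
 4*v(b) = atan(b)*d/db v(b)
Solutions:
 v(b) = C1*exp(4*Integral(1/atan(b), b))


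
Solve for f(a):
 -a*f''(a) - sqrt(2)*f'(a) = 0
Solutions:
 f(a) = C1 + C2*a^(1 - sqrt(2))


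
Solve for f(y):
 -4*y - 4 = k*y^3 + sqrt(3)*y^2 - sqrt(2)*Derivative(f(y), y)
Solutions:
 f(y) = C1 + sqrt(2)*k*y^4/8 + sqrt(6)*y^3/6 + sqrt(2)*y^2 + 2*sqrt(2)*y


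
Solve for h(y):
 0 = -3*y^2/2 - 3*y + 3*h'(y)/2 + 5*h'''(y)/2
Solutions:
 h(y) = C1 + C2*sin(sqrt(15)*y/5) + C3*cos(sqrt(15)*y/5) + y^3/3 + y^2 - 10*y/3


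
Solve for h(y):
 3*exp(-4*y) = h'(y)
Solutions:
 h(y) = C1 - 3*exp(-4*y)/4


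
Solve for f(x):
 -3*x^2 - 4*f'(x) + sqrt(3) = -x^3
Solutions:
 f(x) = C1 + x^4/16 - x^3/4 + sqrt(3)*x/4


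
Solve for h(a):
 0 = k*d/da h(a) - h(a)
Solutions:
 h(a) = C1*exp(a/k)


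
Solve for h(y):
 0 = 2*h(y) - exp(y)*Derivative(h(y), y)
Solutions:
 h(y) = C1*exp(-2*exp(-y))


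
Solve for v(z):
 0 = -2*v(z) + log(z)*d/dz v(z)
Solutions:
 v(z) = C1*exp(2*li(z))


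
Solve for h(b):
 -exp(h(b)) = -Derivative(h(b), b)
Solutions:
 h(b) = log(-1/(C1 + b))


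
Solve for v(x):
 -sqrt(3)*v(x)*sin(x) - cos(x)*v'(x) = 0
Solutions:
 v(x) = C1*cos(x)^(sqrt(3))


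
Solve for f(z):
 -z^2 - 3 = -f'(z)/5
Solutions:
 f(z) = C1 + 5*z^3/3 + 15*z


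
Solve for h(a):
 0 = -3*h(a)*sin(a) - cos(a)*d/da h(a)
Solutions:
 h(a) = C1*cos(a)^3


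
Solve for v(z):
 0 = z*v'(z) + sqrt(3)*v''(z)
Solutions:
 v(z) = C1 + C2*erf(sqrt(2)*3^(3/4)*z/6)


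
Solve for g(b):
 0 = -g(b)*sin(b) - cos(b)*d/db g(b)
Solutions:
 g(b) = C1*cos(b)


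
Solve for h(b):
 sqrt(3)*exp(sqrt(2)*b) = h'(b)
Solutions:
 h(b) = C1 + sqrt(6)*exp(sqrt(2)*b)/2


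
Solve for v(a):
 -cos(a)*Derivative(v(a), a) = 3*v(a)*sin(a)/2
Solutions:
 v(a) = C1*cos(a)^(3/2)


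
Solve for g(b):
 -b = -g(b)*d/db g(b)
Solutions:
 g(b) = -sqrt(C1 + b^2)
 g(b) = sqrt(C1 + b^2)


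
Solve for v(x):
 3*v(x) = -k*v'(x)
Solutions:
 v(x) = C1*exp(-3*x/k)


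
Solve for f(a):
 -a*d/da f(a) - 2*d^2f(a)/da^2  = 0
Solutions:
 f(a) = C1 + C2*erf(a/2)


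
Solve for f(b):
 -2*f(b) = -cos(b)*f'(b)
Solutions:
 f(b) = C1*(sin(b) + 1)/(sin(b) - 1)


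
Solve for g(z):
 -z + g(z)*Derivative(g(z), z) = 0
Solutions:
 g(z) = -sqrt(C1 + z^2)
 g(z) = sqrt(C1 + z^2)


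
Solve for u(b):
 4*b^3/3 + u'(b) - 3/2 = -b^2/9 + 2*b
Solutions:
 u(b) = C1 - b^4/3 - b^3/27 + b^2 + 3*b/2


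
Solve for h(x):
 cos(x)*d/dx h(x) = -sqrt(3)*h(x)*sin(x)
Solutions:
 h(x) = C1*cos(x)^(sqrt(3))


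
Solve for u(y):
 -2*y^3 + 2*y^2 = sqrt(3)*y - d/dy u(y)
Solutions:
 u(y) = C1 + y^4/2 - 2*y^3/3 + sqrt(3)*y^2/2


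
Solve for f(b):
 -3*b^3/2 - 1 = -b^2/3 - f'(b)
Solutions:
 f(b) = C1 + 3*b^4/8 - b^3/9 + b


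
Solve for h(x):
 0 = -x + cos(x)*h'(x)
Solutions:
 h(x) = C1 + Integral(x/cos(x), x)


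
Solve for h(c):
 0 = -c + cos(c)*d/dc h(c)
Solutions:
 h(c) = C1 + Integral(c/cos(c), c)


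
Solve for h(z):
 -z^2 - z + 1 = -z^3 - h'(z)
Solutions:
 h(z) = C1 - z^4/4 + z^3/3 + z^2/2 - z


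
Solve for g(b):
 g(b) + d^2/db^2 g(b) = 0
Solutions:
 g(b) = C1*sin(b) + C2*cos(b)


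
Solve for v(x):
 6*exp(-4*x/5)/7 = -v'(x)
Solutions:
 v(x) = C1 + 15*exp(-4*x/5)/14


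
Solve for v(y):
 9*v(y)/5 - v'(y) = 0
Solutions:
 v(y) = C1*exp(9*y/5)


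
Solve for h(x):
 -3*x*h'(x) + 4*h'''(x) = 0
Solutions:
 h(x) = C1 + Integral(C2*airyai(6^(1/3)*x/2) + C3*airybi(6^(1/3)*x/2), x)


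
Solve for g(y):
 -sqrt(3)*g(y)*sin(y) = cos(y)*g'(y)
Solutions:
 g(y) = C1*cos(y)^(sqrt(3))


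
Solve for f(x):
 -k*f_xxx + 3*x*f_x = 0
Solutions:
 f(x) = C1 + Integral(C2*airyai(3^(1/3)*x*(1/k)^(1/3)) + C3*airybi(3^(1/3)*x*(1/k)^(1/3)), x)


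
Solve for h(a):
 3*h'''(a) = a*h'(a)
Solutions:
 h(a) = C1 + Integral(C2*airyai(3^(2/3)*a/3) + C3*airybi(3^(2/3)*a/3), a)


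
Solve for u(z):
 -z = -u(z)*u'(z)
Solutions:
 u(z) = -sqrt(C1 + z^2)
 u(z) = sqrt(C1 + z^2)


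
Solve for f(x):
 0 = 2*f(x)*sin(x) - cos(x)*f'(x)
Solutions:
 f(x) = C1/cos(x)^2


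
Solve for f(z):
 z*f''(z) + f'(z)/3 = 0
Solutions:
 f(z) = C1 + C2*z^(2/3)


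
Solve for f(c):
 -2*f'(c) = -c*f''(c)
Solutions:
 f(c) = C1 + C2*c^3


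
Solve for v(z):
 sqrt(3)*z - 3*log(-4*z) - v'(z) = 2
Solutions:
 v(z) = C1 + sqrt(3)*z^2/2 - 3*z*log(-z) + z*(1 - 6*log(2))


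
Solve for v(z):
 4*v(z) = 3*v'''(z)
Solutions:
 v(z) = C3*exp(6^(2/3)*z/3) + (C1*sin(2^(2/3)*3^(1/6)*z/2) + C2*cos(2^(2/3)*3^(1/6)*z/2))*exp(-6^(2/3)*z/6)


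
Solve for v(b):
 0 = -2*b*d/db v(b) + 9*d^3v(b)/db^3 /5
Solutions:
 v(b) = C1 + Integral(C2*airyai(30^(1/3)*b/3) + C3*airybi(30^(1/3)*b/3), b)


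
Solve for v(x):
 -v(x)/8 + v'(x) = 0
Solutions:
 v(x) = C1*exp(x/8)


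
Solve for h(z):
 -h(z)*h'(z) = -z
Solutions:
 h(z) = -sqrt(C1 + z^2)
 h(z) = sqrt(C1 + z^2)


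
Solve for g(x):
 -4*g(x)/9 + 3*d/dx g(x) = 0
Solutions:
 g(x) = C1*exp(4*x/27)


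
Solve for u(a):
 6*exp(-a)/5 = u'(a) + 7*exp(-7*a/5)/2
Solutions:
 u(a) = C1 - 6*exp(-a)/5 + 5*exp(-7*a/5)/2


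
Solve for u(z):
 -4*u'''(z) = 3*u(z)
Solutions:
 u(z) = C3*exp(-6^(1/3)*z/2) + (C1*sin(2^(1/3)*3^(5/6)*z/4) + C2*cos(2^(1/3)*3^(5/6)*z/4))*exp(6^(1/3)*z/4)


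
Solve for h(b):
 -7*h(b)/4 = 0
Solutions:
 h(b) = 0


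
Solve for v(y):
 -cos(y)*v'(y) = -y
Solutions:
 v(y) = C1 + Integral(y/cos(y), y)


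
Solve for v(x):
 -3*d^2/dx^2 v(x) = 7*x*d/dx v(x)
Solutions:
 v(x) = C1 + C2*erf(sqrt(42)*x/6)


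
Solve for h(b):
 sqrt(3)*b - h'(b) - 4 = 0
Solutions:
 h(b) = C1 + sqrt(3)*b^2/2 - 4*b


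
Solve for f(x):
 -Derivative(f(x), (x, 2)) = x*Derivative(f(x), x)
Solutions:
 f(x) = C1 + C2*erf(sqrt(2)*x/2)


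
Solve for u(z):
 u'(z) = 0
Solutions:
 u(z) = C1


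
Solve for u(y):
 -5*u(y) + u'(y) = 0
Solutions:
 u(y) = C1*exp(5*y)


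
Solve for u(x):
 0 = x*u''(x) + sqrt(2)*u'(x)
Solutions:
 u(x) = C1 + C2*x^(1 - sqrt(2))


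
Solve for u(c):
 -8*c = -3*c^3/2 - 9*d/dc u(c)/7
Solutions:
 u(c) = C1 - 7*c^4/24 + 28*c^2/9


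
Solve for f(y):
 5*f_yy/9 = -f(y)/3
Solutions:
 f(y) = C1*sin(sqrt(15)*y/5) + C2*cos(sqrt(15)*y/5)


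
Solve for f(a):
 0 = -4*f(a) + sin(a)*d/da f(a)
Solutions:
 f(a) = C1*(cos(a)^2 - 2*cos(a) + 1)/(cos(a)^2 + 2*cos(a) + 1)


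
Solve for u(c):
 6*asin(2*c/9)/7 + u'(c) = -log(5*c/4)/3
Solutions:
 u(c) = C1 - c*log(c)/3 - 6*c*asin(2*c/9)/7 - c*log(5) + c/3 + 2*c*log(10)/3 - 3*sqrt(81 - 4*c^2)/7


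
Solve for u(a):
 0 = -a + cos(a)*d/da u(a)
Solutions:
 u(a) = C1 + Integral(a/cos(a), a)


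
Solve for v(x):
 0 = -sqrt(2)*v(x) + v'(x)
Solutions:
 v(x) = C1*exp(sqrt(2)*x)


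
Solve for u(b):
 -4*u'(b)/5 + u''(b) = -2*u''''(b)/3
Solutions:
 u(b) = C1 + C2*exp(b*(-50^(1/3)*(12 + sqrt(194))^(1/3) + 5*20^(1/3)/(12 + sqrt(194))^(1/3))/20)*sin(sqrt(3)*b*(5*20^(1/3)/(12 + sqrt(194))^(1/3) + 50^(1/3)*(12 + sqrt(194))^(1/3))/20) + C3*exp(b*(-50^(1/3)*(12 + sqrt(194))^(1/3) + 5*20^(1/3)/(12 + sqrt(194))^(1/3))/20)*cos(sqrt(3)*b*(5*20^(1/3)/(12 + sqrt(194))^(1/3) + 50^(1/3)*(12 + sqrt(194))^(1/3))/20) + C4*exp(-b*(-50^(1/3)*(12 + sqrt(194))^(1/3) + 5*20^(1/3)/(12 + sqrt(194))^(1/3))/10)


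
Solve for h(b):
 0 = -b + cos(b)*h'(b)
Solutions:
 h(b) = C1 + Integral(b/cos(b), b)


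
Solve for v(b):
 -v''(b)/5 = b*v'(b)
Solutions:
 v(b) = C1 + C2*erf(sqrt(10)*b/2)


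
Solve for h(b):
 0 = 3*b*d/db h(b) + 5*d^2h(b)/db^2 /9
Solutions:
 h(b) = C1 + C2*erf(3*sqrt(30)*b/10)


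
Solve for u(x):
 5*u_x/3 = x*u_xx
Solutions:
 u(x) = C1 + C2*x^(8/3)


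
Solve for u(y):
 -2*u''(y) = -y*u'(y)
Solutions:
 u(y) = C1 + C2*erfi(y/2)


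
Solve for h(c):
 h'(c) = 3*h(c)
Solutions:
 h(c) = C1*exp(3*c)


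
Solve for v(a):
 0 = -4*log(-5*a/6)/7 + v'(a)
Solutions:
 v(a) = C1 + 4*a*log(-a)/7 + 4*a*(-log(6) - 1 + log(5))/7


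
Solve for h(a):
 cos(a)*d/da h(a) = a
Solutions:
 h(a) = C1 + Integral(a/cos(a), a)


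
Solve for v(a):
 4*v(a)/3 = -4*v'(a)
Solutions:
 v(a) = C1*exp(-a/3)


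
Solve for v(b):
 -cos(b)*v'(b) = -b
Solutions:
 v(b) = C1 + Integral(b/cos(b), b)


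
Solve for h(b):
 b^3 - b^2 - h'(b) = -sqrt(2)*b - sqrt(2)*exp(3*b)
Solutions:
 h(b) = C1 + b^4/4 - b^3/3 + sqrt(2)*b^2/2 + sqrt(2)*exp(3*b)/3


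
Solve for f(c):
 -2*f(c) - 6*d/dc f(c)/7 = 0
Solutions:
 f(c) = C1*exp(-7*c/3)


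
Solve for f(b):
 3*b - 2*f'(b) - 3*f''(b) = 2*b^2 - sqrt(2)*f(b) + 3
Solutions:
 f(b) = C1*exp(b*(-1 + sqrt(1 + 3*sqrt(2)))/3) + C2*exp(-b*(1 + sqrt(1 + 3*sqrt(2)))/3) + sqrt(2)*b^2 - 3*sqrt(2)*b/2 + 4*b + 3 + 11*sqrt(2)/2


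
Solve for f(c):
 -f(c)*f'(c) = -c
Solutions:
 f(c) = -sqrt(C1 + c^2)
 f(c) = sqrt(C1 + c^2)


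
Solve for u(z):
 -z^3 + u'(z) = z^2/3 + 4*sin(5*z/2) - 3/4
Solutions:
 u(z) = C1 + z^4/4 + z^3/9 - 3*z/4 - 8*cos(5*z/2)/5


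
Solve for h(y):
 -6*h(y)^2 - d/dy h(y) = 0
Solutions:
 h(y) = 1/(C1 + 6*y)


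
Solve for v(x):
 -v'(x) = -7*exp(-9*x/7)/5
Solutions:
 v(x) = C1 - 49*exp(-9*x/7)/45


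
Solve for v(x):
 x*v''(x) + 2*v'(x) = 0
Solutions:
 v(x) = C1 + C2/x


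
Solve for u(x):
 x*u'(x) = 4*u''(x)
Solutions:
 u(x) = C1 + C2*erfi(sqrt(2)*x/4)


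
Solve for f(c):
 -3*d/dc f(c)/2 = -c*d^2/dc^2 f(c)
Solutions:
 f(c) = C1 + C2*c^(5/2)


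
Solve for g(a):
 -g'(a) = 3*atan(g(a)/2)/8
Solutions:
 Integral(1/atan(_y/2), (_y, g(a))) = C1 - 3*a/8


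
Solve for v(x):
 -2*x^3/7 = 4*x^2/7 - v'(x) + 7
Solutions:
 v(x) = C1 + x^4/14 + 4*x^3/21 + 7*x


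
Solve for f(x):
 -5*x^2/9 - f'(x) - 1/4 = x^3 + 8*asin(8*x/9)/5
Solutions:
 f(x) = C1 - x^4/4 - 5*x^3/27 - 8*x*asin(8*x/9)/5 - x/4 - sqrt(81 - 64*x^2)/5


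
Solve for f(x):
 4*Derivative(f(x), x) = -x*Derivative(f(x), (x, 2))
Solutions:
 f(x) = C1 + C2/x^3


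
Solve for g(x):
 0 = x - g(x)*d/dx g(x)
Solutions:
 g(x) = -sqrt(C1 + x^2)
 g(x) = sqrt(C1 + x^2)


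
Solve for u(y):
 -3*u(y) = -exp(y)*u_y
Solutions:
 u(y) = C1*exp(-3*exp(-y))


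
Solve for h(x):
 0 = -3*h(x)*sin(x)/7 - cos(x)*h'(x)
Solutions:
 h(x) = C1*cos(x)^(3/7)


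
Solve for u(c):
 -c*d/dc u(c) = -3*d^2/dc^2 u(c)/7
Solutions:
 u(c) = C1 + C2*erfi(sqrt(42)*c/6)


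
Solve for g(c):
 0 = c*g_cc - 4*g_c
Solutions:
 g(c) = C1 + C2*c^5


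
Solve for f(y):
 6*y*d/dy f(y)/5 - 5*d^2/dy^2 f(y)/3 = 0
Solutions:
 f(y) = C1 + C2*erfi(3*y/5)


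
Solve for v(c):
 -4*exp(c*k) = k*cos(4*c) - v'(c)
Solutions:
 v(c) = C1 + k*sin(4*c)/4 + 4*exp(c*k)/k


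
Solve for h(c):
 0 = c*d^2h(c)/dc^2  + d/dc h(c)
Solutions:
 h(c) = C1 + C2*log(c)


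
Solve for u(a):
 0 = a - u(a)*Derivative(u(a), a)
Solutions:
 u(a) = -sqrt(C1 + a^2)
 u(a) = sqrt(C1 + a^2)


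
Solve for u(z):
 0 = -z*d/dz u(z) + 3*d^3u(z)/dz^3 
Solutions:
 u(z) = C1 + Integral(C2*airyai(3^(2/3)*z/3) + C3*airybi(3^(2/3)*z/3), z)


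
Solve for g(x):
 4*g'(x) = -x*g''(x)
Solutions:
 g(x) = C1 + C2/x^3


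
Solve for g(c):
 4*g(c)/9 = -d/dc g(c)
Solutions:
 g(c) = C1*exp(-4*c/9)


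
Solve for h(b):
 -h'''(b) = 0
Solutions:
 h(b) = C1 + C2*b + C3*b^2


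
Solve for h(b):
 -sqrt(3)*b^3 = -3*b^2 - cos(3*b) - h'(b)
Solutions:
 h(b) = C1 + sqrt(3)*b^4/4 - b^3 - sin(3*b)/3


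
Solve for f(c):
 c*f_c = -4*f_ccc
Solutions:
 f(c) = C1 + Integral(C2*airyai(-2^(1/3)*c/2) + C3*airybi(-2^(1/3)*c/2), c)


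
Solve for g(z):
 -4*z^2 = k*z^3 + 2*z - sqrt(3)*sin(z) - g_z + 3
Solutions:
 g(z) = C1 + k*z^4/4 + 4*z^3/3 + z^2 + 3*z + sqrt(3)*cos(z)


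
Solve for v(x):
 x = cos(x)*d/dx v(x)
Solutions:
 v(x) = C1 + Integral(x/cos(x), x)


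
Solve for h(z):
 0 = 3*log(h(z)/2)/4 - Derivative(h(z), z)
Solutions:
 4*Integral(1/(-log(_y) + log(2)), (_y, h(z)))/3 = C1 - z


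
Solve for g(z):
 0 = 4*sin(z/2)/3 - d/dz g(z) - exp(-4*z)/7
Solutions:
 g(z) = C1 - 8*cos(z/2)/3 + exp(-4*z)/28


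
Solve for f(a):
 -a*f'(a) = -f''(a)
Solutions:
 f(a) = C1 + C2*erfi(sqrt(2)*a/2)


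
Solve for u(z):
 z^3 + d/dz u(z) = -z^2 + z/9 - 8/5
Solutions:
 u(z) = C1 - z^4/4 - z^3/3 + z^2/18 - 8*z/5


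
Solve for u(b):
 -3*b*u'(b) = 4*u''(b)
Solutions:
 u(b) = C1 + C2*erf(sqrt(6)*b/4)


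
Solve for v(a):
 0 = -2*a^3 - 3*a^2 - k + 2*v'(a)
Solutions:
 v(a) = C1 + a^4/4 + a^3/2 + a*k/2


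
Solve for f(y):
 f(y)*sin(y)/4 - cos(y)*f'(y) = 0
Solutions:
 f(y) = C1/cos(y)^(1/4)


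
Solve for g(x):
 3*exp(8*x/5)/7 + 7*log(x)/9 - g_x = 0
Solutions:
 g(x) = C1 + 7*x*log(x)/9 - 7*x/9 + 15*exp(8*x/5)/56


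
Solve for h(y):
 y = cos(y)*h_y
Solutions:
 h(y) = C1 + Integral(y/cos(y), y)


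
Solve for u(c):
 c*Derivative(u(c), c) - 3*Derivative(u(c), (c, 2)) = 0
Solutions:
 u(c) = C1 + C2*erfi(sqrt(6)*c/6)


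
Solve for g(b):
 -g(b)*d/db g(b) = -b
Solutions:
 g(b) = -sqrt(C1 + b^2)
 g(b) = sqrt(C1 + b^2)


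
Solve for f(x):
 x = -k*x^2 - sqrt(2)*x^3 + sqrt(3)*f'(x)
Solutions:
 f(x) = C1 + sqrt(3)*k*x^3/9 + sqrt(6)*x^4/12 + sqrt(3)*x^2/6


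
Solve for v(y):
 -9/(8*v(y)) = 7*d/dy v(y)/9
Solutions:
 v(y) = -sqrt(C1 - 567*y)/14
 v(y) = sqrt(C1 - 567*y)/14


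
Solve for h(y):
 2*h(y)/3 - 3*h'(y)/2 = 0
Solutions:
 h(y) = C1*exp(4*y/9)


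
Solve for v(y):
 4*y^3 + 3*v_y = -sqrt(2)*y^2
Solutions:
 v(y) = C1 - y^4/3 - sqrt(2)*y^3/9


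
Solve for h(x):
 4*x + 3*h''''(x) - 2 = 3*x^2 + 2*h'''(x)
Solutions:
 h(x) = C1 + C2*x + C3*x^2 + C4*exp(2*x/3) - x^5/40 - 5*x^4/48 - 19*x^3/24


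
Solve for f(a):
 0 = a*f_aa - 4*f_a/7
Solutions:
 f(a) = C1 + C2*a^(11/7)


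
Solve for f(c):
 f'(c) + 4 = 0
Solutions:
 f(c) = C1 - 4*c


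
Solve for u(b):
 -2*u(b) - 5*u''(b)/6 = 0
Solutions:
 u(b) = C1*sin(2*sqrt(15)*b/5) + C2*cos(2*sqrt(15)*b/5)


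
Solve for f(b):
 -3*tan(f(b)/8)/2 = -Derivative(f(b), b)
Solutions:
 f(b) = -8*asin(C1*exp(3*b/16)) + 8*pi
 f(b) = 8*asin(C1*exp(3*b/16))


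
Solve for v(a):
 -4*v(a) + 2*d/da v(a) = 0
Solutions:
 v(a) = C1*exp(2*a)


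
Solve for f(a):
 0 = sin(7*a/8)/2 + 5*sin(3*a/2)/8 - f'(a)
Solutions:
 f(a) = C1 - 4*cos(7*a/8)/7 - 5*cos(3*a/2)/12


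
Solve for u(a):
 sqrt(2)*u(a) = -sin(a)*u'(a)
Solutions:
 u(a) = C1*(cos(a) + 1)^(sqrt(2)/2)/(cos(a) - 1)^(sqrt(2)/2)


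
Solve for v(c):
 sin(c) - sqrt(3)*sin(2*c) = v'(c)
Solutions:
 v(c) = C1 - cos(c) + sqrt(3)*cos(2*c)/2


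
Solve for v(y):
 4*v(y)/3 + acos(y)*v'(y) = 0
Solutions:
 v(y) = C1*exp(-4*Integral(1/acos(y), y)/3)


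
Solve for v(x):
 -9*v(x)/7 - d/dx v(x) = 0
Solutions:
 v(x) = C1*exp(-9*x/7)


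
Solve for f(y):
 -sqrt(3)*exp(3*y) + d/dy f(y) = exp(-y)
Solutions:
 f(y) = C1 + sqrt(3)*exp(3*y)/3 - exp(-y)


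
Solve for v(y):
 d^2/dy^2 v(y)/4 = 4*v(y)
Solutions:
 v(y) = C1*exp(-4*y) + C2*exp(4*y)


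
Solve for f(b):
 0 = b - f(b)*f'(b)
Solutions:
 f(b) = -sqrt(C1 + b^2)
 f(b) = sqrt(C1 + b^2)


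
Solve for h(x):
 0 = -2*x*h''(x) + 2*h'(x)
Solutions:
 h(x) = C1 + C2*x^2


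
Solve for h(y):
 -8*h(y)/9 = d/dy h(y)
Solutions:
 h(y) = C1*exp(-8*y/9)


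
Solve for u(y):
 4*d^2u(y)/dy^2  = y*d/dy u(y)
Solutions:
 u(y) = C1 + C2*erfi(sqrt(2)*y/4)


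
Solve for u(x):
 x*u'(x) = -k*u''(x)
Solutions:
 u(x) = C1 + C2*sqrt(k)*erf(sqrt(2)*x*sqrt(1/k)/2)


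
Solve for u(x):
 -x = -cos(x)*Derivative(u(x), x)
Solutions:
 u(x) = C1 + Integral(x/cos(x), x)


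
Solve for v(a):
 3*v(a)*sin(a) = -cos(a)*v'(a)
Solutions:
 v(a) = C1*cos(a)^3


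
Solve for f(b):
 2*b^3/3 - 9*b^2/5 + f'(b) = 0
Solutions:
 f(b) = C1 - b^4/6 + 3*b^3/5


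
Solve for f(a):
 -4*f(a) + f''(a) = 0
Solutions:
 f(a) = C1*exp(-2*a) + C2*exp(2*a)


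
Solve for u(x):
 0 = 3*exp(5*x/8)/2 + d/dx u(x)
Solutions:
 u(x) = C1 - 12*exp(5*x/8)/5


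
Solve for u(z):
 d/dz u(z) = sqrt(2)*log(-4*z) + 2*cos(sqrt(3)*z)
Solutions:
 u(z) = C1 + sqrt(2)*z*(log(-z) - 1) + 2*sqrt(2)*z*log(2) + 2*sqrt(3)*sin(sqrt(3)*z)/3


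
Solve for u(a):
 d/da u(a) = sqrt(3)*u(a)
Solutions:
 u(a) = C1*exp(sqrt(3)*a)


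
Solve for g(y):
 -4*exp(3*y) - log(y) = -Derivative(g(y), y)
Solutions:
 g(y) = C1 + y*log(y) - y + 4*exp(3*y)/3


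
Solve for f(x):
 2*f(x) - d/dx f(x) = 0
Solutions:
 f(x) = C1*exp(2*x)


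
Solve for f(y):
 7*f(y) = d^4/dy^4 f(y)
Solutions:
 f(y) = C1*exp(-7^(1/4)*y) + C2*exp(7^(1/4)*y) + C3*sin(7^(1/4)*y) + C4*cos(7^(1/4)*y)


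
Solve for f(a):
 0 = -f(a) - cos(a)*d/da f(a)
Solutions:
 f(a) = C1*sqrt(sin(a) - 1)/sqrt(sin(a) + 1)


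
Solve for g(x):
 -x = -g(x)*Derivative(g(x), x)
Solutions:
 g(x) = -sqrt(C1 + x^2)
 g(x) = sqrt(C1 + x^2)


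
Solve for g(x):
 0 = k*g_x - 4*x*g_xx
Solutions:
 g(x) = C1 + x^(re(k)/4 + 1)*(C2*sin(log(x)*Abs(im(k))/4) + C3*cos(log(x)*im(k)/4))


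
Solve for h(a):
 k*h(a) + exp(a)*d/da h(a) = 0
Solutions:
 h(a) = C1*exp(k*exp(-a))


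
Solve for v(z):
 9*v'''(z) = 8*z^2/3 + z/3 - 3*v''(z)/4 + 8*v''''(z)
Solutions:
 v(z) = C1 + C2*z + C3*exp(z*(9 - sqrt(105))/16) + C4*exp(z*(9 + sqrt(105))/16) + 8*z^4/27 - 382*z^3/27 + 14776*z^2/27
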